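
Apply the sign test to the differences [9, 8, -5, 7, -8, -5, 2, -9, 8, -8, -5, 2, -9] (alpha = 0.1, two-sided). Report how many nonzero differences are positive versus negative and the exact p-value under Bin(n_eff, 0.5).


Step 1: Discard zero differences. Original n = 13; n_eff = number of nonzero differences = 13.
Nonzero differences (with sign): +9, +8, -5, +7, -8, -5, +2, -9, +8, -8, -5, +2, -9
Step 2: Count signs: positive = 6, negative = 7.
Step 3: Under H0: P(positive) = 0.5, so the number of positives S ~ Bin(13, 0.5).
Step 4: Two-sided exact p-value = sum of Bin(13,0.5) probabilities at or below the observed probability = 1.000000.
Step 5: alpha = 0.1. fail to reject H0.

n_eff = 13, pos = 6, neg = 7, p = 1.000000, fail to reject H0.


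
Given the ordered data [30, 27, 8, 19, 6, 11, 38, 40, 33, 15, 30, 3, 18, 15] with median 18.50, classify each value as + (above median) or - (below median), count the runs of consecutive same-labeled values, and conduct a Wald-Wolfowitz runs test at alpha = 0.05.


Step 1: Compute median = 18.50; label A = above, B = below.
Labels in order: AABABBAAABABBB  (n_A = 7, n_B = 7)
Step 2: Count runs R = 8.
Step 3: Under H0 (random ordering), E[R] = 2*n_A*n_B/(n_A+n_B) + 1 = 2*7*7/14 + 1 = 8.0000.
        Var[R] = 2*n_A*n_B*(2*n_A*n_B - n_A - n_B) / ((n_A+n_B)^2 * (n_A+n_B-1)) = 8232/2548 = 3.2308.
        SD[R] = 1.7974.
Step 4: R = E[R], so z = 0 with no continuity correction.
Step 5: Two-sided p-value via normal approximation = 2*(1 - Phi(|z|)) = 1.000000.
Step 6: alpha = 0.05. fail to reject H0.

R = 8, z = 0.0000, p = 1.000000, fail to reject H0.


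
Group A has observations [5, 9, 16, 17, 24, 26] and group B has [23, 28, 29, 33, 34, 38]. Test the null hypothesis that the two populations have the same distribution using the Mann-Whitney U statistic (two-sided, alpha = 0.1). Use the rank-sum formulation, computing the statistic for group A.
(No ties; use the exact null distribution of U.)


Step 1: Combine and sort all 12 observations; assign midranks.
sorted (value, group): (5,X), (9,X), (16,X), (17,X), (23,Y), (24,X), (26,X), (28,Y), (29,Y), (33,Y), (34,Y), (38,Y)
ranks: 5->1, 9->2, 16->3, 17->4, 23->5, 24->6, 26->7, 28->8, 29->9, 33->10, 34->11, 38->12
Step 2: Rank sum for X: R1 = 1 + 2 + 3 + 4 + 6 + 7 = 23.
Step 3: U_X = R1 - n1(n1+1)/2 = 23 - 6*7/2 = 23 - 21 = 2.
       U_Y = n1*n2 - U_X = 36 - 2 = 34.
Step 4: No ties, so the exact null distribution of U (based on enumerating the C(12,6) = 924 equally likely rank assignments) gives the two-sided p-value.
Step 5: p-value = 0.008658; compare to alpha = 0.1. reject H0.

U_X = 2, p = 0.008658, reject H0 at alpha = 0.1.


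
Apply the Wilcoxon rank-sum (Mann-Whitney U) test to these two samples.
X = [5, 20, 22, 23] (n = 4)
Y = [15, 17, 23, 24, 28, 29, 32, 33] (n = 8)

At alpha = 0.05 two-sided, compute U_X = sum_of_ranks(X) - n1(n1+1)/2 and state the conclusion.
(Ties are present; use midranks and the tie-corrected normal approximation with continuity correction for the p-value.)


Step 1: Combine and sort all 12 observations; assign midranks.
sorted (value, group): (5,X), (15,Y), (17,Y), (20,X), (22,X), (23,X), (23,Y), (24,Y), (28,Y), (29,Y), (32,Y), (33,Y)
ranks: 5->1, 15->2, 17->3, 20->4, 22->5, 23->6.5, 23->6.5, 24->8, 28->9, 29->10, 32->11, 33->12
Step 2: Rank sum for X: R1 = 1 + 4 + 5 + 6.5 = 16.5.
Step 3: U_X = R1 - n1(n1+1)/2 = 16.5 - 4*5/2 = 16.5 - 10 = 6.5.
       U_Y = n1*n2 - U_X = 32 - 6.5 = 25.5.
Step 4: Ties are present, so use the tie-corrected normal approximation (with continuity correction) for the p-value.
Step 5: p-value = 0.125707; compare to alpha = 0.05. fail to reject H0.

U_X = 6.5, p = 0.125707, fail to reject H0 at alpha = 0.05.


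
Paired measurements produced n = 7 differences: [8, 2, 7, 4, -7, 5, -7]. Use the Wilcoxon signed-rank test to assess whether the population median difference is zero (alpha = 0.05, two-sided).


Step 1: Drop any zero differences (none here) and take |d_i|.
|d| = [8, 2, 7, 4, 7, 5, 7]
Step 2: Midrank |d_i| (ties get averaged ranks).
ranks: |8|->7, |2|->1, |7|->5, |4|->2, |7|->5, |5|->3, |7|->5
Step 3: Attach original signs; sum ranks with positive sign and with negative sign.
W+ = 7 + 1 + 5 + 2 + 3 = 18
W- = 5 + 5 = 10
(Check: W+ + W- = 28 should equal n(n+1)/2 = 28.)
Step 4: Test statistic W = min(W+, W-) = 10.
Step 5: Ties in |d|, so use the tie-corrected normal approximation.
        E[W] = n(n+1)/4 = 7*8/4 = 14.
        Tie groups: |d|=7 (t=3); sum(t^3 - t) = 24.
        Var[W] = n(n+1)(2n+1)/24 - sum(t^3-t)/48 = 840/24 - 24/48 = 34.5.
        z = (W - E[W]) / sqrt(Var[W]) = (10 - 14) / 5.8737 = -0.6810.
        Two-sided p = 2*Phi(z) = 0.495868.
Step 6: alpha = 0.05. fail to reject H0.

W+ = 18, W- = 10, W = min = 10, p = 0.495868, fail to reject H0.


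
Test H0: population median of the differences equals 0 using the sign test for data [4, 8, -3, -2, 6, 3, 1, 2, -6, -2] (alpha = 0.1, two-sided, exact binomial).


Step 1: Discard zero differences. Original n = 10; n_eff = number of nonzero differences = 10.
Nonzero differences (with sign): +4, +8, -3, -2, +6, +3, +1, +2, -6, -2
Step 2: Count signs: positive = 6, negative = 4.
Step 3: Under H0: P(positive) = 0.5, so the number of positives S ~ Bin(10, 0.5).
Step 4: Two-sided exact p-value = sum of Bin(10,0.5) probabilities at or below the observed probability = 0.753906.
Step 5: alpha = 0.1. fail to reject H0.

n_eff = 10, pos = 6, neg = 4, p = 0.753906, fail to reject H0.


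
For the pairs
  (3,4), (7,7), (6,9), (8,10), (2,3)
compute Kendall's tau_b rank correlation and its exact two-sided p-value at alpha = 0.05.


Step 1: Enumerate the 10 unordered pairs (i,j) with i<j and classify each by sign(x_j-x_i) * sign(y_j-y_i).
  (1,2):dx=+4,dy=+3->C; (1,3):dx=+3,dy=+5->C; (1,4):dx=+5,dy=+6->C; (1,5):dx=-1,dy=-1->C
  (2,3):dx=-1,dy=+2->D; (2,4):dx=+1,dy=+3->C; (2,5):dx=-5,dy=-4->C; (3,4):dx=+2,dy=+1->C
  (3,5):dx=-4,dy=-6->C; (4,5):dx=-6,dy=-7->C
Step 2: C = 9, D = 1, total pairs = 10.
Step 3: tau = (C - D)/(n(n-1)/2) = (9 - 1)/10 = 0.800000.
Step 4: Exact two-sided p-value (enumerate n! = 120 permutations of y under H0): p = 0.083333.
Step 5: alpha = 0.05. fail to reject H0.

tau_b = 0.8000 (C=9, D=1), p = 0.083333, fail to reject H0.


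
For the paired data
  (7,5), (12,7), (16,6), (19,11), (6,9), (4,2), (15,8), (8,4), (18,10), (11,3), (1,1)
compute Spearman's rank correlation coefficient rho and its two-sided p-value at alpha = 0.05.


Step 1: Rank x and y separately (midranks; no ties here).
rank(x): 7->4, 12->7, 16->9, 19->11, 6->3, 4->2, 15->8, 8->5, 18->10, 11->6, 1->1
rank(y): 5->5, 7->7, 6->6, 11->11, 9->9, 2->2, 8->8, 4->4, 10->10, 3->3, 1->1
Step 2: d_i = R_x(i) - R_y(i); compute d_i^2.
  (4-5)^2=1, (7-7)^2=0, (9-6)^2=9, (11-11)^2=0, (3-9)^2=36, (2-2)^2=0, (8-8)^2=0, (5-4)^2=1, (10-10)^2=0, (6-3)^2=9, (1-1)^2=0
sum(d^2) = 56.
Step 3: rho = 1 - 6*56 / (11*(11^2 - 1)) = 1 - 336/1320 = 0.745455.
Step 4: Under H0, t = rho * sqrt((n-2)/(1-rho^2)) = 3.3551 ~ t(9).
Step 5: Two-sided p-value from the t-distribution with 9 df = 0.008455.
Step 6: alpha = 0.05. reject H0.

rho = 0.7455, p = 0.008455, reject H0 at alpha = 0.05.


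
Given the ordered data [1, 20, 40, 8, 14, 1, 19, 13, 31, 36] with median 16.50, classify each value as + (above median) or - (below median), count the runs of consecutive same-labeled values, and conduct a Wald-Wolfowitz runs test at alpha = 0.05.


Step 1: Compute median = 16.50; label A = above, B = below.
Labels in order: BAABBBABAA  (n_A = 5, n_B = 5)
Step 2: Count runs R = 6.
Step 3: Under H0 (random ordering), E[R] = 2*n_A*n_B/(n_A+n_B) + 1 = 2*5*5/10 + 1 = 6.0000.
        Var[R] = 2*n_A*n_B*(2*n_A*n_B - n_A - n_B) / ((n_A+n_B)^2 * (n_A+n_B-1)) = 2000/900 = 2.2222.
        SD[R] = 1.4907.
Step 4: R = E[R], so z = 0 with no continuity correction.
Step 5: Two-sided p-value via normal approximation = 2*(1 - Phi(|z|)) = 1.000000.
Step 6: alpha = 0.05. fail to reject H0.

R = 6, z = 0.0000, p = 1.000000, fail to reject H0.


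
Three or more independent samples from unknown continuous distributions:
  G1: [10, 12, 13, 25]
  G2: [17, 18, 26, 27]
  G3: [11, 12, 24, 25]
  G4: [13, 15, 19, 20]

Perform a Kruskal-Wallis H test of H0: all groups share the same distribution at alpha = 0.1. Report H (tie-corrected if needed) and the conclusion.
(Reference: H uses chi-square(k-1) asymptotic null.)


Step 1: Combine all N = 16 observations and assign midranks.
sorted (value, group, rank): (10,G1,1), (11,G3,2), (12,G1,3.5), (12,G3,3.5), (13,G1,5.5), (13,G4,5.5), (15,G4,7), (17,G2,8), (18,G2,9), (19,G4,10), (20,G4,11), (24,G3,12), (25,G1,13.5), (25,G3,13.5), (26,G2,15), (27,G2,16)
Step 2: Sum ranks within each group.
R_1 = 23.5 (n_1 = 4)
R_2 = 48 (n_2 = 4)
R_3 = 31 (n_3 = 4)
R_4 = 33.5 (n_4 = 4)
Step 3: H = 12/(N(N+1)) * sum(R_i^2/n_i) - 3(N+1)
     = 12/(16*17) * (23.5^2/4 + 48^2/4 + 31^2/4 + 33.5^2/4) - 3*17
     = 0.044118 * 1234.88 - 51
     = 3.479779.
Step 4: Ties present; correction factor C = 1 - 18/(16^3 - 16) = 0.995588. Corrected H = 3.479779 / 0.995588 = 3.495199.
Step 5: Under H0, H ~ chi^2(3); p-value = 0.321385.
Step 6: alpha = 0.1. fail to reject H0.

H = 3.4952, df = 3, p = 0.321385, fail to reject H0.


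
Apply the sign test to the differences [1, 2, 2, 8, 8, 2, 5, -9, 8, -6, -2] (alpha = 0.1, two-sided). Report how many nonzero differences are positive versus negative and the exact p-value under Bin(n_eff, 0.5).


Step 1: Discard zero differences. Original n = 11; n_eff = number of nonzero differences = 11.
Nonzero differences (with sign): +1, +2, +2, +8, +8, +2, +5, -9, +8, -6, -2
Step 2: Count signs: positive = 8, negative = 3.
Step 3: Under H0: P(positive) = 0.5, so the number of positives S ~ Bin(11, 0.5).
Step 4: Two-sided exact p-value = sum of Bin(11,0.5) probabilities at or below the observed probability = 0.226562.
Step 5: alpha = 0.1. fail to reject H0.

n_eff = 11, pos = 8, neg = 3, p = 0.226562, fail to reject H0.


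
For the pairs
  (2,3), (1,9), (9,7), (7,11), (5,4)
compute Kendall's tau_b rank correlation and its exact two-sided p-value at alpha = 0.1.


Step 1: Enumerate the 10 unordered pairs (i,j) with i<j and classify each by sign(x_j-x_i) * sign(y_j-y_i).
  (1,2):dx=-1,dy=+6->D; (1,3):dx=+7,dy=+4->C; (1,4):dx=+5,dy=+8->C; (1,5):dx=+3,dy=+1->C
  (2,3):dx=+8,dy=-2->D; (2,4):dx=+6,dy=+2->C; (2,5):dx=+4,dy=-5->D; (3,4):dx=-2,dy=+4->D
  (3,5):dx=-4,dy=-3->C; (4,5):dx=-2,dy=-7->C
Step 2: C = 6, D = 4, total pairs = 10.
Step 3: tau = (C - D)/(n(n-1)/2) = (6 - 4)/10 = 0.200000.
Step 4: Exact two-sided p-value (enumerate n! = 120 permutations of y under H0): p = 0.816667.
Step 5: alpha = 0.1. fail to reject H0.

tau_b = 0.2000 (C=6, D=4), p = 0.816667, fail to reject H0.


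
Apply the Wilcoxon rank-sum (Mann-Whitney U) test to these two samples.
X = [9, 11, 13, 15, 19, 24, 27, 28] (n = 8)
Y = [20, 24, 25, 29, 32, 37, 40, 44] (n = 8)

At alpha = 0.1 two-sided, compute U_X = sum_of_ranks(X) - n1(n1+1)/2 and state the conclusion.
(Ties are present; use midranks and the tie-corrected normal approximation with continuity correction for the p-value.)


Step 1: Combine and sort all 16 observations; assign midranks.
sorted (value, group): (9,X), (11,X), (13,X), (15,X), (19,X), (20,Y), (24,X), (24,Y), (25,Y), (27,X), (28,X), (29,Y), (32,Y), (37,Y), (40,Y), (44,Y)
ranks: 9->1, 11->2, 13->3, 15->4, 19->5, 20->6, 24->7.5, 24->7.5, 25->9, 27->10, 28->11, 29->12, 32->13, 37->14, 40->15, 44->16
Step 2: Rank sum for X: R1 = 1 + 2 + 3 + 4 + 5 + 7.5 + 10 + 11 = 43.5.
Step 3: U_X = R1 - n1(n1+1)/2 = 43.5 - 8*9/2 = 43.5 - 36 = 7.5.
       U_Y = n1*n2 - U_X = 64 - 7.5 = 56.5.
Step 4: Ties are present, so use the tie-corrected normal approximation (with continuity correction) for the p-value.
Step 5: p-value = 0.011657; compare to alpha = 0.1. reject H0.

U_X = 7.5, p = 0.011657, reject H0 at alpha = 0.1.


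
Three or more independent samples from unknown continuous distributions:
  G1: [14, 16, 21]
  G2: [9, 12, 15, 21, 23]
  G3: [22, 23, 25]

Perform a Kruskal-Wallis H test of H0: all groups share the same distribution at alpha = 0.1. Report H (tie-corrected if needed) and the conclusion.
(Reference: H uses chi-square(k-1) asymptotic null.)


Step 1: Combine all N = 11 observations and assign midranks.
sorted (value, group, rank): (9,G2,1), (12,G2,2), (14,G1,3), (15,G2,4), (16,G1,5), (21,G1,6.5), (21,G2,6.5), (22,G3,8), (23,G2,9.5), (23,G3,9.5), (25,G3,11)
Step 2: Sum ranks within each group.
R_1 = 14.5 (n_1 = 3)
R_2 = 23 (n_2 = 5)
R_3 = 28.5 (n_3 = 3)
Step 3: H = 12/(N(N+1)) * sum(R_i^2/n_i) - 3(N+1)
     = 12/(11*12) * (14.5^2/3 + 23^2/5 + 28.5^2/3) - 3*12
     = 0.090909 * 446.633 - 36
     = 4.603030.
Step 4: Ties present; correction factor C = 1 - 12/(11^3 - 11) = 0.990909. Corrected H = 4.603030 / 0.990909 = 4.645260.
Step 5: Under H0, H ~ chi^2(2); p-value = 0.098015.
Step 6: alpha = 0.1. reject H0.

H = 4.6453, df = 2, p = 0.098015, reject H0.


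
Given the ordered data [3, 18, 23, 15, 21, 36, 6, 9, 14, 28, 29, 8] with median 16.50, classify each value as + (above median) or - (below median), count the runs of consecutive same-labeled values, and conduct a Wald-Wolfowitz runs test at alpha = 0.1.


Step 1: Compute median = 16.50; label A = above, B = below.
Labels in order: BAABAABBBAAB  (n_A = 6, n_B = 6)
Step 2: Count runs R = 7.
Step 3: Under H0 (random ordering), E[R] = 2*n_A*n_B/(n_A+n_B) + 1 = 2*6*6/12 + 1 = 7.0000.
        Var[R] = 2*n_A*n_B*(2*n_A*n_B - n_A - n_B) / ((n_A+n_B)^2 * (n_A+n_B-1)) = 4320/1584 = 2.7273.
        SD[R] = 1.6514.
Step 4: R = E[R], so z = 0 with no continuity correction.
Step 5: Two-sided p-value via normal approximation = 2*(1 - Phi(|z|)) = 1.000000.
Step 6: alpha = 0.1. fail to reject H0.

R = 7, z = 0.0000, p = 1.000000, fail to reject H0.


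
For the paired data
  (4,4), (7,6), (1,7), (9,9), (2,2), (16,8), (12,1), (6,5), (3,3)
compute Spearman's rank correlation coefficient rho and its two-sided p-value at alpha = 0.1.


Step 1: Rank x and y separately (midranks; no ties here).
rank(x): 4->4, 7->6, 1->1, 9->7, 2->2, 16->9, 12->8, 6->5, 3->3
rank(y): 4->4, 6->6, 7->7, 9->9, 2->2, 8->8, 1->1, 5->5, 3->3
Step 2: d_i = R_x(i) - R_y(i); compute d_i^2.
  (4-4)^2=0, (6-6)^2=0, (1-7)^2=36, (7-9)^2=4, (2-2)^2=0, (9-8)^2=1, (8-1)^2=49, (5-5)^2=0, (3-3)^2=0
sum(d^2) = 90.
Step 3: rho = 1 - 6*90 / (9*(9^2 - 1)) = 1 - 540/720 = 0.250000.
Step 4: Under H0, t = rho * sqrt((n-2)/(1-rho^2)) = 0.6831 ~ t(7).
Step 5: Two-sided p-value from the t-distribution with 7 df = 0.516490.
Step 6: alpha = 0.1. fail to reject H0.

rho = 0.2500, p = 0.516490, fail to reject H0 at alpha = 0.1.


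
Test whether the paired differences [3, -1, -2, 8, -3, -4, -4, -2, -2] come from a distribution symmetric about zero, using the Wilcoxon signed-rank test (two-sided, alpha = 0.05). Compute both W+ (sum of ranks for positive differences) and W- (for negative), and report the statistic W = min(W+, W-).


Step 1: Drop any zero differences (none here) and take |d_i|.
|d| = [3, 1, 2, 8, 3, 4, 4, 2, 2]
Step 2: Midrank |d_i| (ties get averaged ranks).
ranks: |3|->5.5, |1|->1, |2|->3, |8|->9, |3|->5.5, |4|->7.5, |4|->7.5, |2|->3, |2|->3
Step 3: Attach original signs; sum ranks with positive sign and with negative sign.
W+ = 5.5 + 9 = 14.5
W- = 1 + 3 + 5.5 + 7.5 + 7.5 + 3 + 3 = 30.5
(Check: W+ + W- = 45 should equal n(n+1)/2 = 45.)
Step 4: Test statistic W = min(W+, W-) = 14.5.
Step 5: Ties in |d|, so use the tie-corrected normal approximation.
        E[W] = n(n+1)/4 = 9*10/4 = 22.5.
        Tie groups: |d|=2 (t=3), |d|=3 (t=2), |d|=4 (t=2); sum(t^3 - t) = 36.
        Var[W] = n(n+1)(2n+1)/24 - sum(t^3-t)/48 = 1710/24 - 36/48 = 70.5.
        z = (W - E[W]) / sqrt(Var[W]) = (14.5 - 22.5) / 8.3964 = -0.9528.
        Two-sided p = 2*Phi(z) = 0.340698.
Step 6: alpha = 0.05. fail to reject H0.

W+ = 14.5, W- = 30.5, W = min = 14.5, p = 0.340698, fail to reject H0.


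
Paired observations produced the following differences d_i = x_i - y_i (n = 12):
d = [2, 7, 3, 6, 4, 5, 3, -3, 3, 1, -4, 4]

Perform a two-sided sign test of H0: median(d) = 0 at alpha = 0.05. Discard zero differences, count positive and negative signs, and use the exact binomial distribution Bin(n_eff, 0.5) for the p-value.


Step 1: Discard zero differences. Original n = 12; n_eff = number of nonzero differences = 12.
Nonzero differences (with sign): +2, +7, +3, +6, +4, +5, +3, -3, +3, +1, -4, +4
Step 2: Count signs: positive = 10, negative = 2.
Step 3: Under H0: P(positive) = 0.5, so the number of positives S ~ Bin(12, 0.5).
Step 4: Two-sided exact p-value = sum of Bin(12,0.5) probabilities at or below the observed probability = 0.038574.
Step 5: alpha = 0.05. reject H0.

n_eff = 12, pos = 10, neg = 2, p = 0.038574, reject H0.


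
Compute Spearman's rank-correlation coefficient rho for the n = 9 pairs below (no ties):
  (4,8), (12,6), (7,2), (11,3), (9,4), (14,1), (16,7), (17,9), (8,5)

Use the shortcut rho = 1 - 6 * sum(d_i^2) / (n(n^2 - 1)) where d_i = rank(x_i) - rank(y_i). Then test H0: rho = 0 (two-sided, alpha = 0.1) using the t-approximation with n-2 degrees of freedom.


Step 1: Rank x and y separately (midranks; no ties here).
rank(x): 4->1, 12->6, 7->2, 11->5, 9->4, 14->7, 16->8, 17->9, 8->3
rank(y): 8->8, 6->6, 2->2, 3->3, 4->4, 1->1, 7->7, 9->9, 5->5
Step 2: d_i = R_x(i) - R_y(i); compute d_i^2.
  (1-8)^2=49, (6-6)^2=0, (2-2)^2=0, (5-3)^2=4, (4-4)^2=0, (7-1)^2=36, (8-7)^2=1, (9-9)^2=0, (3-5)^2=4
sum(d^2) = 94.
Step 3: rho = 1 - 6*94 / (9*(9^2 - 1)) = 1 - 564/720 = 0.216667.
Step 4: Under H0, t = rho * sqrt((n-2)/(1-rho^2)) = 0.5872 ~ t(7).
Step 5: Two-sided p-value from the t-distribution with 7 df = 0.575515.
Step 6: alpha = 0.1. fail to reject H0.

rho = 0.2167, p = 0.575515, fail to reject H0 at alpha = 0.1.


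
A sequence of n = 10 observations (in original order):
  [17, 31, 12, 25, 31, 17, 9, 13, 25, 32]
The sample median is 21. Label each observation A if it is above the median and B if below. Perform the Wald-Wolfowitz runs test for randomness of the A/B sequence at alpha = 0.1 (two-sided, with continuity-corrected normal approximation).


Step 1: Compute median = 21; label A = above, B = below.
Labels in order: BABAABBBAA  (n_A = 5, n_B = 5)
Step 2: Count runs R = 6.
Step 3: Under H0 (random ordering), E[R] = 2*n_A*n_B/(n_A+n_B) + 1 = 2*5*5/10 + 1 = 6.0000.
        Var[R] = 2*n_A*n_B*(2*n_A*n_B - n_A - n_B) / ((n_A+n_B)^2 * (n_A+n_B-1)) = 2000/900 = 2.2222.
        SD[R] = 1.4907.
Step 4: R = E[R], so z = 0 with no continuity correction.
Step 5: Two-sided p-value via normal approximation = 2*(1 - Phi(|z|)) = 1.000000.
Step 6: alpha = 0.1. fail to reject H0.

R = 6, z = 0.0000, p = 1.000000, fail to reject H0.


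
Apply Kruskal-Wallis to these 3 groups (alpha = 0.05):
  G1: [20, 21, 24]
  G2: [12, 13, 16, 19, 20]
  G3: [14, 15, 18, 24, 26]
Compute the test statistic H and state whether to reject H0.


Step 1: Combine all N = 13 observations and assign midranks.
sorted (value, group, rank): (12,G2,1), (13,G2,2), (14,G3,3), (15,G3,4), (16,G2,5), (18,G3,6), (19,G2,7), (20,G1,8.5), (20,G2,8.5), (21,G1,10), (24,G1,11.5), (24,G3,11.5), (26,G3,13)
Step 2: Sum ranks within each group.
R_1 = 30 (n_1 = 3)
R_2 = 23.5 (n_2 = 5)
R_3 = 37.5 (n_3 = 5)
Step 3: H = 12/(N(N+1)) * sum(R_i^2/n_i) - 3(N+1)
     = 12/(13*14) * (30^2/3 + 23.5^2/5 + 37.5^2/5) - 3*14
     = 0.065934 * 691.7 - 42
     = 3.606593.
Step 4: Ties present; correction factor C = 1 - 12/(13^3 - 13) = 0.994505. Corrected H = 3.606593 / 0.994505 = 3.626519.
Step 5: Under H0, H ~ chi^2(2); p-value = 0.163122.
Step 6: alpha = 0.05. fail to reject H0.

H = 3.6265, df = 2, p = 0.163122, fail to reject H0.


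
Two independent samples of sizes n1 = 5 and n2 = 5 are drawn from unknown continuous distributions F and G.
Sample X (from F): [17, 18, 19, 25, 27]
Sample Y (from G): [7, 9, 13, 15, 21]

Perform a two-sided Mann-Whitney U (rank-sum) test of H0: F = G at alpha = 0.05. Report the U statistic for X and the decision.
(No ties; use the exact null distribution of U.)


Step 1: Combine and sort all 10 observations; assign midranks.
sorted (value, group): (7,Y), (9,Y), (13,Y), (15,Y), (17,X), (18,X), (19,X), (21,Y), (25,X), (27,X)
ranks: 7->1, 9->2, 13->3, 15->4, 17->5, 18->6, 19->7, 21->8, 25->9, 27->10
Step 2: Rank sum for X: R1 = 5 + 6 + 7 + 9 + 10 = 37.
Step 3: U_X = R1 - n1(n1+1)/2 = 37 - 5*6/2 = 37 - 15 = 22.
       U_Y = n1*n2 - U_X = 25 - 22 = 3.
Step 4: No ties, so the exact null distribution of U (based on enumerating the C(10,5) = 252 equally likely rank assignments) gives the two-sided p-value.
Step 5: p-value = 0.055556; compare to alpha = 0.05. fail to reject H0.

U_X = 22, p = 0.055556, fail to reject H0 at alpha = 0.05.


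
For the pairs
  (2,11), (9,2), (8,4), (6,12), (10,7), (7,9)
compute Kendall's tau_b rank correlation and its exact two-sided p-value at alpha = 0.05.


Step 1: Enumerate the 15 unordered pairs (i,j) with i<j and classify each by sign(x_j-x_i) * sign(y_j-y_i).
  (1,2):dx=+7,dy=-9->D; (1,3):dx=+6,dy=-7->D; (1,4):dx=+4,dy=+1->C; (1,5):dx=+8,dy=-4->D
  (1,6):dx=+5,dy=-2->D; (2,3):dx=-1,dy=+2->D; (2,4):dx=-3,dy=+10->D; (2,5):dx=+1,dy=+5->C
  (2,6):dx=-2,dy=+7->D; (3,4):dx=-2,dy=+8->D; (3,5):dx=+2,dy=+3->C; (3,6):dx=-1,dy=+5->D
  (4,5):dx=+4,dy=-5->D; (4,6):dx=+1,dy=-3->D; (5,6):dx=-3,dy=+2->D
Step 2: C = 3, D = 12, total pairs = 15.
Step 3: tau = (C - D)/(n(n-1)/2) = (3 - 12)/15 = -0.600000.
Step 4: Exact two-sided p-value (enumerate n! = 720 permutations of y under H0): p = 0.136111.
Step 5: alpha = 0.05. fail to reject H0.

tau_b = -0.6000 (C=3, D=12), p = 0.136111, fail to reject H0.


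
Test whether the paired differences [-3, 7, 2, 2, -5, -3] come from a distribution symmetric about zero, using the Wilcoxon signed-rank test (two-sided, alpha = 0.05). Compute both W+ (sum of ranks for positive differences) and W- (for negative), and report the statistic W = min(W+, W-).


Step 1: Drop any zero differences (none here) and take |d_i|.
|d| = [3, 7, 2, 2, 5, 3]
Step 2: Midrank |d_i| (ties get averaged ranks).
ranks: |3|->3.5, |7|->6, |2|->1.5, |2|->1.5, |5|->5, |3|->3.5
Step 3: Attach original signs; sum ranks with positive sign and with negative sign.
W+ = 6 + 1.5 + 1.5 = 9
W- = 3.5 + 5 + 3.5 = 12
(Check: W+ + W- = 21 should equal n(n+1)/2 = 21.)
Step 4: Test statistic W = min(W+, W-) = 9.
Step 5: Ties in |d|, so use the tie-corrected normal approximation.
        E[W] = n(n+1)/4 = 6*7/4 = 10.5.
        Tie groups: |d|=2 (t=2), |d|=3 (t=2); sum(t^3 - t) = 12.
        Var[W] = n(n+1)(2n+1)/24 - sum(t^3-t)/48 = 546/24 - 12/48 = 22.5.
        z = (W - E[W]) / sqrt(Var[W]) = (9 - 10.5) / 4.7434 = -0.3162.
        Two-sided p = 2*Phi(z) = 0.751830.
Step 6: alpha = 0.05. fail to reject H0.

W+ = 9, W- = 12, W = min = 9, p = 0.751830, fail to reject H0.


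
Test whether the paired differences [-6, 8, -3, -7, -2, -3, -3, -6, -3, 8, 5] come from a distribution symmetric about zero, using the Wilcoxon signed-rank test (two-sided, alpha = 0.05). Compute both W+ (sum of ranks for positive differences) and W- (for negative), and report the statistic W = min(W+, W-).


Step 1: Drop any zero differences (none here) and take |d_i|.
|d| = [6, 8, 3, 7, 2, 3, 3, 6, 3, 8, 5]
Step 2: Midrank |d_i| (ties get averaged ranks).
ranks: |6|->7.5, |8|->10.5, |3|->3.5, |7|->9, |2|->1, |3|->3.5, |3|->3.5, |6|->7.5, |3|->3.5, |8|->10.5, |5|->6
Step 3: Attach original signs; sum ranks with positive sign and with negative sign.
W+ = 10.5 + 10.5 + 6 = 27
W- = 7.5 + 3.5 + 9 + 1 + 3.5 + 3.5 + 7.5 + 3.5 = 39
(Check: W+ + W- = 66 should equal n(n+1)/2 = 66.)
Step 4: Test statistic W = min(W+, W-) = 27.
Step 5: Ties in |d|, so use the tie-corrected normal approximation.
        E[W] = n(n+1)/4 = 11*12/4 = 33.
        Tie groups: |d|=3 (t=4), |d|=6 (t=2), |d|=8 (t=2); sum(t^3 - t) = 72.
        Var[W] = n(n+1)(2n+1)/24 - sum(t^3-t)/48 = 3036/24 - 72/48 = 125.
        z = (W - E[W]) / sqrt(Var[W]) = (27 - 33) / 11.1803 = -0.5367.
        Two-sided p = 2*Phi(z) = 0.591505.
Step 6: alpha = 0.05. fail to reject H0.

W+ = 27, W- = 39, W = min = 27, p = 0.591505, fail to reject H0.


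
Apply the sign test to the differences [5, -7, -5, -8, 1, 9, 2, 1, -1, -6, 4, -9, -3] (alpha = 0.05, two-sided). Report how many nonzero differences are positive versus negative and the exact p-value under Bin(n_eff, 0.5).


Step 1: Discard zero differences. Original n = 13; n_eff = number of nonzero differences = 13.
Nonzero differences (with sign): +5, -7, -5, -8, +1, +9, +2, +1, -1, -6, +4, -9, -3
Step 2: Count signs: positive = 6, negative = 7.
Step 3: Under H0: P(positive) = 0.5, so the number of positives S ~ Bin(13, 0.5).
Step 4: Two-sided exact p-value = sum of Bin(13,0.5) probabilities at or below the observed probability = 1.000000.
Step 5: alpha = 0.05. fail to reject H0.

n_eff = 13, pos = 6, neg = 7, p = 1.000000, fail to reject H0.


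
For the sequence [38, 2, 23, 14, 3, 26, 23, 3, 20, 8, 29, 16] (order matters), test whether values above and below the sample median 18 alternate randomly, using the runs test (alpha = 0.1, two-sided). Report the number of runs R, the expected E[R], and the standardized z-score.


Step 1: Compute median = 18; label A = above, B = below.
Labels in order: ABABBAABABAB  (n_A = 6, n_B = 6)
Step 2: Count runs R = 10.
Step 3: Under H0 (random ordering), E[R] = 2*n_A*n_B/(n_A+n_B) + 1 = 2*6*6/12 + 1 = 7.0000.
        Var[R] = 2*n_A*n_B*(2*n_A*n_B - n_A - n_B) / ((n_A+n_B)^2 * (n_A+n_B-1)) = 4320/1584 = 2.7273.
        SD[R] = 1.6514.
Step 4: Continuity-corrected z = (R - 0.5 - E[R]) / SD[R] = (10 - 0.5 - 7.0000) / 1.6514 = 1.5138.
Step 5: Two-sided p-value via normal approximation = 2*(1 - Phi(|z|)) = 0.130070.
Step 6: alpha = 0.1. fail to reject H0.

R = 10, z = 1.5138, p = 0.130070, fail to reject H0.


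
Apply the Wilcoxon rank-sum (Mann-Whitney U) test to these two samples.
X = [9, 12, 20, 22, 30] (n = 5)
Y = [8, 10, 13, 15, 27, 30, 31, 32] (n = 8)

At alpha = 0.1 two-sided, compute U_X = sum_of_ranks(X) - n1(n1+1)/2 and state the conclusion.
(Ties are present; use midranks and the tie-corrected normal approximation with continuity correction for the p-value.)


Step 1: Combine and sort all 13 observations; assign midranks.
sorted (value, group): (8,Y), (9,X), (10,Y), (12,X), (13,Y), (15,Y), (20,X), (22,X), (27,Y), (30,X), (30,Y), (31,Y), (32,Y)
ranks: 8->1, 9->2, 10->3, 12->4, 13->5, 15->6, 20->7, 22->8, 27->9, 30->10.5, 30->10.5, 31->12, 32->13
Step 2: Rank sum for X: R1 = 2 + 4 + 7 + 8 + 10.5 = 31.5.
Step 3: U_X = R1 - n1(n1+1)/2 = 31.5 - 5*6/2 = 31.5 - 15 = 16.5.
       U_Y = n1*n2 - U_X = 40 - 16.5 = 23.5.
Step 4: Ties are present, so use the tie-corrected normal approximation (with continuity correction) for the p-value.
Step 5: p-value = 0.660111; compare to alpha = 0.1. fail to reject H0.

U_X = 16.5, p = 0.660111, fail to reject H0 at alpha = 0.1.


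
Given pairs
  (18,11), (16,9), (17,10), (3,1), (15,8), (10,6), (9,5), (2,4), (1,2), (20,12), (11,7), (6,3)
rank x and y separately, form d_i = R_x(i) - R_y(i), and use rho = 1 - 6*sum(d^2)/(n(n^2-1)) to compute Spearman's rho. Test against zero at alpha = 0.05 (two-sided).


Step 1: Rank x and y separately (midranks; no ties here).
rank(x): 18->11, 16->9, 17->10, 3->3, 15->8, 10->6, 9->5, 2->2, 1->1, 20->12, 11->7, 6->4
rank(y): 11->11, 9->9, 10->10, 1->1, 8->8, 6->6, 5->5, 4->4, 2->2, 12->12, 7->7, 3->3
Step 2: d_i = R_x(i) - R_y(i); compute d_i^2.
  (11-11)^2=0, (9-9)^2=0, (10-10)^2=0, (3-1)^2=4, (8-8)^2=0, (6-6)^2=0, (5-5)^2=0, (2-4)^2=4, (1-2)^2=1, (12-12)^2=0, (7-7)^2=0, (4-3)^2=1
sum(d^2) = 10.
Step 3: rho = 1 - 6*10 / (12*(12^2 - 1)) = 1 - 60/1716 = 0.965035.
Step 4: Under H0, t = rho * sqrt((n-2)/(1-rho^2)) = 11.6424 ~ t(10).
Step 5: Two-sided p-value from the t-distribution with 10 df = 0.000000.
Step 6: alpha = 0.05. reject H0.

rho = 0.9650, p = 0.000000, reject H0 at alpha = 0.05.


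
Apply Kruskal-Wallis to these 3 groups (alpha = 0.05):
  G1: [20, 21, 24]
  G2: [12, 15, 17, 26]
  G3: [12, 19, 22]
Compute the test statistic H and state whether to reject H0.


Step 1: Combine all N = 10 observations and assign midranks.
sorted (value, group, rank): (12,G2,1.5), (12,G3,1.5), (15,G2,3), (17,G2,4), (19,G3,5), (20,G1,6), (21,G1,7), (22,G3,8), (24,G1,9), (26,G2,10)
Step 2: Sum ranks within each group.
R_1 = 22 (n_1 = 3)
R_2 = 18.5 (n_2 = 4)
R_3 = 14.5 (n_3 = 3)
Step 3: H = 12/(N(N+1)) * sum(R_i^2/n_i) - 3(N+1)
     = 12/(10*11) * (22^2/3 + 18.5^2/4 + 14.5^2/3) - 3*11
     = 0.109091 * 316.979 - 33
     = 1.579545.
Step 4: Ties present; correction factor C = 1 - 6/(10^3 - 10) = 0.993939. Corrected H = 1.579545 / 0.993939 = 1.589177.
Step 5: Under H0, H ~ chi^2(2); p-value = 0.451767.
Step 6: alpha = 0.05. fail to reject H0.

H = 1.5892, df = 2, p = 0.451767, fail to reject H0.


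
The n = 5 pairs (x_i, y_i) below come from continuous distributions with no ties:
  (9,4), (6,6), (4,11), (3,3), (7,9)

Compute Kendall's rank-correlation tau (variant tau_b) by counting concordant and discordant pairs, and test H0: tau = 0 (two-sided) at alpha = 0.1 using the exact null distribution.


Step 1: Enumerate the 10 unordered pairs (i,j) with i<j and classify each by sign(x_j-x_i) * sign(y_j-y_i).
  (1,2):dx=-3,dy=+2->D; (1,3):dx=-5,dy=+7->D; (1,4):dx=-6,dy=-1->C; (1,5):dx=-2,dy=+5->D
  (2,3):dx=-2,dy=+5->D; (2,4):dx=-3,dy=-3->C; (2,5):dx=+1,dy=+3->C; (3,4):dx=-1,dy=-8->C
  (3,5):dx=+3,dy=-2->D; (4,5):dx=+4,dy=+6->C
Step 2: C = 5, D = 5, total pairs = 10.
Step 3: tau = (C - D)/(n(n-1)/2) = (5 - 5)/10 = 0.000000.
Step 4: Exact two-sided p-value (enumerate n! = 120 permutations of y under H0): p = 1.000000.
Step 5: alpha = 0.1. fail to reject H0.

tau_b = 0.0000 (C=5, D=5), p = 1.000000, fail to reject H0.


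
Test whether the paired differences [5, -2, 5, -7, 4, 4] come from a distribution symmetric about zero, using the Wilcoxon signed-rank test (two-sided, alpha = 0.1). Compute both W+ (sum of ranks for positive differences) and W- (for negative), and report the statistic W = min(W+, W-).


Step 1: Drop any zero differences (none here) and take |d_i|.
|d| = [5, 2, 5, 7, 4, 4]
Step 2: Midrank |d_i| (ties get averaged ranks).
ranks: |5|->4.5, |2|->1, |5|->4.5, |7|->6, |4|->2.5, |4|->2.5
Step 3: Attach original signs; sum ranks with positive sign and with negative sign.
W+ = 4.5 + 4.5 + 2.5 + 2.5 = 14
W- = 1 + 6 = 7
(Check: W+ + W- = 21 should equal n(n+1)/2 = 21.)
Step 4: Test statistic W = min(W+, W-) = 7.
Step 5: Ties in |d|, so use the tie-corrected normal approximation.
        E[W] = n(n+1)/4 = 6*7/4 = 10.5.
        Tie groups: |d|=4 (t=2), |d|=5 (t=2); sum(t^3 - t) = 12.
        Var[W] = n(n+1)(2n+1)/24 - sum(t^3-t)/48 = 546/24 - 12/48 = 22.5.
        z = (W - E[W]) / sqrt(Var[W]) = (7 - 10.5) / 4.7434 = -0.7379.
        Two-sided p = 2*Phi(z) = 0.460597.
Step 6: alpha = 0.1. fail to reject H0.

W+ = 14, W- = 7, W = min = 7, p = 0.460597, fail to reject H0.


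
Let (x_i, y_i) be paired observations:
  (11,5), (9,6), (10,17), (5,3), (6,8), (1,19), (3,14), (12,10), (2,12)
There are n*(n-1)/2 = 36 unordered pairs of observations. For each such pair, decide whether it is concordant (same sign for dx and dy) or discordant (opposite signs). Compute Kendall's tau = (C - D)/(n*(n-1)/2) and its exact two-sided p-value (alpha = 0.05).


Step 1: Enumerate the 36 unordered pairs (i,j) with i<j and classify each by sign(x_j-x_i) * sign(y_j-y_i).
  (1,2):dx=-2,dy=+1->D; (1,3):dx=-1,dy=+12->D; (1,4):dx=-6,dy=-2->C; (1,5):dx=-5,dy=+3->D
  (1,6):dx=-10,dy=+14->D; (1,7):dx=-8,dy=+9->D; (1,8):dx=+1,dy=+5->C; (1,9):dx=-9,dy=+7->D
  (2,3):dx=+1,dy=+11->C; (2,4):dx=-4,dy=-3->C; (2,5):dx=-3,dy=+2->D; (2,6):dx=-8,dy=+13->D
  (2,7):dx=-6,dy=+8->D; (2,8):dx=+3,dy=+4->C; (2,9):dx=-7,dy=+6->D; (3,4):dx=-5,dy=-14->C
  (3,5):dx=-4,dy=-9->C; (3,6):dx=-9,dy=+2->D; (3,7):dx=-7,dy=-3->C; (3,8):dx=+2,dy=-7->D
  (3,9):dx=-8,dy=-5->C; (4,5):dx=+1,dy=+5->C; (4,6):dx=-4,dy=+16->D; (4,7):dx=-2,dy=+11->D
  (4,8):dx=+7,dy=+7->C; (4,9):dx=-3,dy=+9->D; (5,6):dx=-5,dy=+11->D; (5,7):dx=-3,dy=+6->D
  (5,8):dx=+6,dy=+2->C; (5,9):dx=-4,dy=+4->D; (6,7):dx=+2,dy=-5->D; (6,8):dx=+11,dy=-9->D
  (6,9):dx=+1,dy=-7->D; (7,8):dx=+9,dy=-4->D; (7,9):dx=-1,dy=-2->C; (8,9):dx=-10,dy=+2->D
Step 2: C = 13, D = 23, total pairs = 36.
Step 3: tau = (C - D)/(n(n-1)/2) = (13 - 23)/36 = -0.277778.
Step 4: Exact two-sided p-value (enumerate n! = 362880 permutations of y under H0): p = 0.358488.
Step 5: alpha = 0.05. fail to reject H0.

tau_b = -0.2778 (C=13, D=23), p = 0.358488, fail to reject H0.


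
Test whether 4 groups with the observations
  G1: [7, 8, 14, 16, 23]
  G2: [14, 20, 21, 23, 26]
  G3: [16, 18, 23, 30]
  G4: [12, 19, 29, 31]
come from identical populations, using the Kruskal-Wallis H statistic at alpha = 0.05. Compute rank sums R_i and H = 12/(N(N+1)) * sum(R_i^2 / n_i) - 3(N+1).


Step 1: Combine all N = 18 observations and assign midranks.
sorted (value, group, rank): (7,G1,1), (8,G1,2), (12,G4,3), (14,G1,4.5), (14,G2,4.5), (16,G1,6.5), (16,G3,6.5), (18,G3,8), (19,G4,9), (20,G2,10), (21,G2,11), (23,G1,13), (23,G2,13), (23,G3,13), (26,G2,15), (29,G4,16), (30,G3,17), (31,G4,18)
Step 2: Sum ranks within each group.
R_1 = 27 (n_1 = 5)
R_2 = 53.5 (n_2 = 5)
R_3 = 44.5 (n_3 = 4)
R_4 = 46 (n_4 = 4)
Step 3: H = 12/(N(N+1)) * sum(R_i^2/n_i) - 3(N+1)
     = 12/(18*19) * (27^2/5 + 53.5^2/5 + 44.5^2/4 + 46^2/4) - 3*19
     = 0.035088 * 1742.31 - 57
     = 4.133772.
Step 4: Ties present; correction factor C = 1 - 36/(18^3 - 18) = 0.993808. Corrected H = 4.133772 / 0.993808 = 4.159528.
Step 5: Under H0, H ~ chi^2(3); p-value = 0.244745.
Step 6: alpha = 0.05. fail to reject H0.

H = 4.1595, df = 3, p = 0.244745, fail to reject H0.


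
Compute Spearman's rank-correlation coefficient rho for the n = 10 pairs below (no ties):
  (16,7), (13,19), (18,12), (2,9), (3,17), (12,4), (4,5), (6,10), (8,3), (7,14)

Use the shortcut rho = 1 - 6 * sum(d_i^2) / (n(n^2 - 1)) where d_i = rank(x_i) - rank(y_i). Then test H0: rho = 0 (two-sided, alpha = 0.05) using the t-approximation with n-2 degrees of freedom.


Step 1: Rank x and y separately (midranks; no ties here).
rank(x): 16->9, 13->8, 18->10, 2->1, 3->2, 12->7, 4->3, 6->4, 8->6, 7->5
rank(y): 7->4, 19->10, 12->7, 9->5, 17->9, 4->2, 5->3, 10->6, 3->1, 14->8
Step 2: d_i = R_x(i) - R_y(i); compute d_i^2.
  (9-4)^2=25, (8-10)^2=4, (10-7)^2=9, (1-5)^2=16, (2-9)^2=49, (7-2)^2=25, (3-3)^2=0, (4-6)^2=4, (6-1)^2=25, (5-8)^2=9
sum(d^2) = 166.
Step 3: rho = 1 - 6*166 / (10*(10^2 - 1)) = 1 - 996/990 = -0.006061.
Step 4: Under H0, t = rho * sqrt((n-2)/(1-rho^2)) = -0.0171 ~ t(8).
Step 5: Two-sided p-value from the t-distribution with 8 df = 0.986743.
Step 6: alpha = 0.05. fail to reject H0.

rho = -0.0061, p = 0.986743, fail to reject H0 at alpha = 0.05.


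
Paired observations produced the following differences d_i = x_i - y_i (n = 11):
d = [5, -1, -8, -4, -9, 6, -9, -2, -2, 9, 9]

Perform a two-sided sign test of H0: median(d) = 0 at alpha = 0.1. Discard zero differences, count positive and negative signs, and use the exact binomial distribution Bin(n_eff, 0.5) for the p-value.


Step 1: Discard zero differences. Original n = 11; n_eff = number of nonzero differences = 11.
Nonzero differences (with sign): +5, -1, -8, -4, -9, +6, -9, -2, -2, +9, +9
Step 2: Count signs: positive = 4, negative = 7.
Step 3: Under H0: P(positive) = 0.5, so the number of positives S ~ Bin(11, 0.5).
Step 4: Two-sided exact p-value = sum of Bin(11,0.5) probabilities at or below the observed probability = 0.548828.
Step 5: alpha = 0.1. fail to reject H0.

n_eff = 11, pos = 4, neg = 7, p = 0.548828, fail to reject H0.


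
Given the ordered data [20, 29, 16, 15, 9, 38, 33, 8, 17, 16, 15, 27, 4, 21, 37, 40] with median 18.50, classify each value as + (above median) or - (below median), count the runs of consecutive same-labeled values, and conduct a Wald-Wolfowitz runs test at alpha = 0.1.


Step 1: Compute median = 18.50; label A = above, B = below.
Labels in order: AABBBAABBBBABAAA  (n_A = 8, n_B = 8)
Step 2: Count runs R = 7.
Step 3: Under H0 (random ordering), E[R] = 2*n_A*n_B/(n_A+n_B) + 1 = 2*8*8/16 + 1 = 9.0000.
        Var[R] = 2*n_A*n_B*(2*n_A*n_B - n_A - n_B) / ((n_A+n_B)^2 * (n_A+n_B-1)) = 14336/3840 = 3.7333.
        SD[R] = 1.9322.
Step 4: Continuity-corrected z = (R + 0.5 - E[R]) / SD[R] = (7 + 0.5 - 9.0000) / 1.9322 = -0.7763.
Step 5: Two-sided p-value via normal approximation = 2*(1 - Phi(|z|)) = 0.437558.
Step 6: alpha = 0.1. fail to reject H0.

R = 7, z = -0.7763, p = 0.437558, fail to reject H0.


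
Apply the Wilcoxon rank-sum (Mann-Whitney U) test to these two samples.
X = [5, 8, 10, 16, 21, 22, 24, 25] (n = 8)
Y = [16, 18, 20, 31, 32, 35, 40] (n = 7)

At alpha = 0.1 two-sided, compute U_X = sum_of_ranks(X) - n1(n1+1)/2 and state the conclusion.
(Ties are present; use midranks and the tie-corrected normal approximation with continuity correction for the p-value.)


Step 1: Combine and sort all 15 observations; assign midranks.
sorted (value, group): (5,X), (8,X), (10,X), (16,X), (16,Y), (18,Y), (20,Y), (21,X), (22,X), (24,X), (25,X), (31,Y), (32,Y), (35,Y), (40,Y)
ranks: 5->1, 8->2, 10->3, 16->4.5, 16->4.5, 18->6, 20->7, 21->8, 22->9, 24->10, 25->11, 31->12, 32->13, 35->14, 40->15
Step 2: Rank sum for X: R1 = 1 + 2 + 3 + 4.5 + 8 + 9 + 10 + 11 = 48.5.
Step 3: U_X = R1 - n1(n1+1)/2 = 48.5 - 8*9/2 = 48.5 - 36 = 12.5.
       U_Y = n1*n2 - U_X = 56 - 12.5 = 43.5.
Step 4: Ties are present, so use the tie-corrected normal approximation (with continuity correction) for the p-value.
Step 5: p-value = 0.082305; compare to alpha = 0.1. reject H0.

U_X = 12.5, p = 0.082305, reject H0 at alpha = 0.1.


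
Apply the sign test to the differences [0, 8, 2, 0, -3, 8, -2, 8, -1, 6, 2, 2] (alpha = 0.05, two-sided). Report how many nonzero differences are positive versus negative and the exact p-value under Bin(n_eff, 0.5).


Step 1: Discard zero differences. Original n = 12; n_eff = number of nonzero differences = 10.
Nonzero differences (with sign): +8, +2, -3, +8, -2, +8, -1, +6, +2, +2
Step 2: Count signs: positive = 7, negative = 3.
Step 3: Under H0: P(positive) = 0.5, so the number of positives S ~ Bin(10, 0.5).
Step 4: Two-sided exact p-value = sum of Bin(10,0.5) probabilities at or below the observed probability = 0.343750.
Step 5: alpha = 0.05. fail to reject H0.

n_eff = 10, pos = 7, neg = 3, p = 0.343750, fail to reject H0.


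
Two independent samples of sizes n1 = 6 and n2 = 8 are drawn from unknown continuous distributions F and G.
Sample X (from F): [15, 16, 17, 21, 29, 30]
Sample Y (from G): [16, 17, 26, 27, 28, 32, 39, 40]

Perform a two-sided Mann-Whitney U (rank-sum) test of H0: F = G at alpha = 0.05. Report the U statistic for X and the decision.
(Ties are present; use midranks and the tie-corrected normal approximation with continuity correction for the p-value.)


Step 1: Combine and sort all 14 observations; assign midranks.
sorted (value, group): (15,X), (16,X), (16,Y), (17,X), (17,Y), (21,X), (26,Y), (27,Y), (28,Y), (29,X), (30,X), (32,Y), (39,Y), (40,Y)
ranks: 15->1, 16->2.5, 16->2.5, 17->4.5, 17->4.5, 21->6, 26->7, 27->8, 28->9, 29->10, 30->11, 32->12, 39->13, 40->14
Step 2: Rank sum for X: R1 = 1 + 2.5 + 4.5 + 6 + 10 + 11 = 35.
Step 3: U_X = R1 - n1(n1+1)/2 = 35 - 6*7/2 = 35 - 21 = 14.
       U_Y = n1*n2 - U_X = 48 - 14 = 34.
Step 4: Ties are present, so use the tie-corrected normal approximation (with continuity correction) for the p-value.
Step 5: p-value = 0.219016; compare to alpha = 0.05. fail to reject H0.

U_X = 14, p = 0.219016, fail to reject H0 at alpha = 0.05.


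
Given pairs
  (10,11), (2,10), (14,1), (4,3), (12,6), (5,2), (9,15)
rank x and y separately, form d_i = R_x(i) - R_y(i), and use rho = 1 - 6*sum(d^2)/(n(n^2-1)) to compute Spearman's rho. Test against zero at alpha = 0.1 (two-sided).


Step 1: Rank x and y separately (midranks; no ties here).
rank(x): 10->5, 2->1, 14->7, 4->2, 12->6, 5->3, 9->4
rank(y): 11->6, 10->5, 1->1, 3->3, 6->4, 2->2, 15->7
Step 2: d_i = R_x(i) - R_y(i); compute d_i^2.
  (5-6)^2=1, (1-5)^2=16, (7-1)^2=36, (2-3)^2=1, (6-4)^2=4, (3-2)^2=1, (4-7)^2=9
sum(d^2) = 68.
Step 3: rho = 1 - 6*68 / (7*(7^2 - 1)) = 1 - 408/336 = -0.214286.
Step 4: Under H0, t = rho * sqrt((n-2)/(1-rho^2)) = -0.4906 ~ t(5).
Step 5: Two-sided p-value from the t-distribution with 5 df = 0.644512.
Step 6: alpha = 0.1. fail to reject H0.

rho = -0.2143, p = 0.644512, fail to reject H0 at alpha = 0.1.


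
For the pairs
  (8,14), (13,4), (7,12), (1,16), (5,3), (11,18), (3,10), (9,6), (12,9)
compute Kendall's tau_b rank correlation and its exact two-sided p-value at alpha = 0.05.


Step 1: Enumerate the 36 unordered pairs (i,j) with i<j and classify each by sign(x_j-x_i) * sign(y_j-y_i).
  (1,2):dx=+5,dy=-10->D; (1,3):dx=-1,dy=-2->C; (1,4):dx=-7,dy=+2->D; (1,5):dx=-3,dy=-11->C
  (1,6):dx=+3,dy=+4->C; (1,7):dx=-5,dy=-4->C; (1,8):dx=+1,dy=-8->D; (1,9):dx=+4,dy=-5->D
  (2,3):dx=-6,dy=+8->D; (2,4):dx=-12,dy=+12->D; (2,5):dx=-8,dy=-1->C; (2,6):dx=-2,dy=+14->D
  (2,7):dx=-10,dy=+6->D; (2,8):dx=-4,dy=+2->D; (2,9):dx=-1,dy=+5->D; (3,4):dx=-6,dy=+4->D
  (3,5):dx=-2,dy=-9->C; (3,6):dx=+4,dy=+6->C; (3,7):dx=-4,dy=-2->C; (3,8):dx=+2,dy=-6->D
  (3,9):dx=+5,dy=-3->D; (4,5):dx=+4,dy=-13->D; (4,6):dx=+10,dy=+2->C; (4,7):dx=+2,dy=-6->D
  (4,8):dx=+8,dy=-10->D; (4,9):dx=+11,dy=-7->D; (5,6):dx=+6,dy=+15->C; (5,7):dx=-2,dy=+7->D
  (5,8):dx=+4,dy=+3->C; (5,9):dx=+7,dy=+6->C; (6,7):dx=-8,dy=-8->C; (6,8):dx=-2,dy=-12->C
  (6,9):dx=+1,dy=-9->D; (7,8):dx=+6,dy=-4->D; (7,9):dx=+9,dy=-1->D; (8,9):dx=+3,dy=+3->C
Step 2: C = 15, D = 21, total pairs = 36.
Step 3: tau = (C - D)/(n(n-1)/2) = (15 - 21)/36 = -0.166667.
Step 4: Exact two-sided p-value (enumerate n! = 362880 permutations of y under H0): p = 0.612202.
Step 5: alpha = 0.05. fail to reject H0.

tau_b = -0.1667 (C=15, D=21), p = 0.612202, fail to reject H0.
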